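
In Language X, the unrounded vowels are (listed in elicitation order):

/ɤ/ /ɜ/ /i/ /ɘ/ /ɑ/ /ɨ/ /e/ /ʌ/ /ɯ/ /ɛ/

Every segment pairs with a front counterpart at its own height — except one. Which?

/ɑ/

High: /i/ ~ /ɨ/ ~ /ɯ/
High-mid: /e/ ~ /ɘ/ ~ /ɤ/
Low-mid: /ɛ/ ~ /ɜ/ ~ /ʌ/
Low: only /ɑ/ (back); no front partner.
So /ɑ/ is the unpaired segment.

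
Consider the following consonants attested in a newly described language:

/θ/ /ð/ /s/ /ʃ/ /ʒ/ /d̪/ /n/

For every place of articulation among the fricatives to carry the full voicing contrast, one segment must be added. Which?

/z/

Voiceless: /θ/ (dental), /s/ (alveolar), /ʃ/ (postalveolar).
Voiced: /ð/ (dental), /ʒ/ (postalveolar).
The alveolar row has no voiced member, so the gap is the voiced alveolar fricative /z/.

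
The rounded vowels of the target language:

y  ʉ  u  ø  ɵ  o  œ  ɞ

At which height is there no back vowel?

Front: /y/ (high), /ø/ (high-mid), /œ/ (low-mid).
Central: /ʉ/ (high), /ɵ/ (high-mid), /ɞ/ (low-mid).
Back: /u/ (high), /o/ (high-mid).
Every height has a back member except low-mid, where /ɔ/ would be expected.

low-mid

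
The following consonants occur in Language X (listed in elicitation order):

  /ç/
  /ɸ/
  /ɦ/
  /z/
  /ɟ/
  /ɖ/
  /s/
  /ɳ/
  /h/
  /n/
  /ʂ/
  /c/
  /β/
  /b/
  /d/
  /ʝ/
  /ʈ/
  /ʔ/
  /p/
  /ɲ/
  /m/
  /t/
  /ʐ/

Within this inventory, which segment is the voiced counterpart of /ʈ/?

/ʈ/ is a voiceless retroflex stop.
The voiced counterpart is a voiced retroflex stop — in this inventory, /ɖ/.

/ɖ/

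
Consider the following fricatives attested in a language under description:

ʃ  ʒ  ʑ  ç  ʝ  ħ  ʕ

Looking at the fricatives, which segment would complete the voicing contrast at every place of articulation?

postalveolar: voiceless /ʃ/, voiced /ʒ/.
alveolo-palatal: voiceless —, voiced /ʑ/.
palatal: voiceless /ç/, voiced /ʝ/.
pharyngeal: voiceless /ħ/, voiced /ʕ/.
The alveolo-palatal row has no voiceless member, so the gap is the voiceless alveolo-palatal fricative /ɕ/.

/ɕ/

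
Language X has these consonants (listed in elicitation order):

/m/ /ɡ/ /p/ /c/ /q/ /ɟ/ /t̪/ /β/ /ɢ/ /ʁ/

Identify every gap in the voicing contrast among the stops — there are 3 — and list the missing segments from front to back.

/b/, /d̪/, /k/

place of articulation  voiceless  voiced  
bilabial          p         —       
dental            t̪        —       
palatal           c         ɟ       
velar             —         ɡ       
uvular            q         ɢ       
Gaps, from front to back: bilabial lacks voiced (/b/); dental lacks voiced (/d̪/); velar lacks voiceless (/k/).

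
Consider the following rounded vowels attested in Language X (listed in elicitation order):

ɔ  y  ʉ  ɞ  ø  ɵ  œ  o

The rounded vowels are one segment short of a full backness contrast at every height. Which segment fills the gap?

/u/

high: front /y/, central /ʉ/, back —.
high-mid: front /ø/, central /ɵ/, back /o/.
low-mid: front /œ/, central /ɞ/, back /ɔ/.
The high row has no back member, so the gap is the high back rounded vowel /u/.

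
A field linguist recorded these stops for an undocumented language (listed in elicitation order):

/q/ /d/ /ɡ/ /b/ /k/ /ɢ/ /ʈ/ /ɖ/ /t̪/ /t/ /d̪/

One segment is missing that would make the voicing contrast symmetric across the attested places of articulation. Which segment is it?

/p/

place of articulation  voiceless  voiced  
bilabial          —         b       
dental            t̪        d̪      
alveolar          t         d       
retroflex         ʈ         ɖ       
velar             k         ɡ       
uvular            q         ɢ       
The bilabial row has no voiceless member, so the gap is the voiceless bilabial stop /p/.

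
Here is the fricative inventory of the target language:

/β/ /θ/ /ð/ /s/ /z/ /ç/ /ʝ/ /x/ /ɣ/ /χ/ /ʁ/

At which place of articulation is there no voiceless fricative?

place of articulation  voiceless  voiced  
bilabial          —         β       
dental            θ         ð       
alveolar          s         z       
palatal           ç         ʝ       
velar             x         ɣ       
uvular            χ         ʁ       
Every place of articulation has a voiceless member except bilabial, where /ɸ/ would be expected.

bilabial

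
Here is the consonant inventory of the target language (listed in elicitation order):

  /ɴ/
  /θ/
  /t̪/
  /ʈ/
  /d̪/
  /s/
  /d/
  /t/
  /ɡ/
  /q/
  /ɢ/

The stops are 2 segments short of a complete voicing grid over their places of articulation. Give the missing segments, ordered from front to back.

place of articulation  voiceless  voiced  
dental            t̪        d̪      
alveolar          t         d       
retroflex         ʈ         —       
velar             —         ɡ       
uvular            q         ɢ       
Gaps, from front to back: retroflex lacks voiced (/ɖ/); velar lacks voiceless (/k/).

/ɖ/, /k/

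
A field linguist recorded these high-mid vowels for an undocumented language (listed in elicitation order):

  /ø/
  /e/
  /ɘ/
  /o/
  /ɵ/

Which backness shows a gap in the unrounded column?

back

backness          unrounded  rounded 
front             e         ø       
central           ɘ         ɵ       
back              —         o       
Every backness has an unrounded member except back, where /ɤ/ would be expected.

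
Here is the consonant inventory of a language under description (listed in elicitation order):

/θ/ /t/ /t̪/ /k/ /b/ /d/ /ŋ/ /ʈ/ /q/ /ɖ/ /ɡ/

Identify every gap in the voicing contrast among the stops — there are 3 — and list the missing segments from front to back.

bilabial: voiceless —, voiced /b/.
dental: voiceless /t̪/, voiced —.
alveolar: voiceless /t/, voiced /d/.
retroflex: voiceless /ʈ/, voiced /ɖ/.
velar: voiceless /k/, voiced /ɡ/.
uvular: voiceless /q/, voiced —.
Gaps, from front to back: bilabial lacks voiceless (/p/); dental lacks voiced (/d̪/); uvular lacks voiced (/ɢ/).

/p/, /d̪/, /ɢ/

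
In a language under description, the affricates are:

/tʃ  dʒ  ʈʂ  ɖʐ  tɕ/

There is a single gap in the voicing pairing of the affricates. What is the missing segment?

/dʑ/

Voiceless: /tʃ/ (postalveolar), /ʈʂ/ (retroflex), /tɕ/ (alveolo-palatal).
Voiced: /dʒ/ (postalveolar), /ɖʐ/ (retroflex).
The alveolo-palatal row has no voiced member, so the gap is the voiced alveolo-palatal affricate /dʑ/.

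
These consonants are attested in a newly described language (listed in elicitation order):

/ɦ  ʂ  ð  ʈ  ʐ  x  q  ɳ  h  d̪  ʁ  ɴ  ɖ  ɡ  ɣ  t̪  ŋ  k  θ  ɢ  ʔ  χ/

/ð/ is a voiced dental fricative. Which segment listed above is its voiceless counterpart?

The voiceless counterpart is a voiceless dental fricative — in this inventory, /θ/.

/θ/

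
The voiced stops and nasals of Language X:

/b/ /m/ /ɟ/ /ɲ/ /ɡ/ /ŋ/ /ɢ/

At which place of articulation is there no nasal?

uvular

place of articulation  oral stop  nasal   
bilabial          b         m       
palatal           ɟ         ɲ       
velar             ɡ         ŋ       
uvular            ɢ         —       
Every place of articulation has a nasal member except uvular, where /ɴ/ would be expected.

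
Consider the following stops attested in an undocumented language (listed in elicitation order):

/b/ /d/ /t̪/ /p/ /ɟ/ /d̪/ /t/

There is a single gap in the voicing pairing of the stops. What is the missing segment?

/c/

bilabial: voiceless /p/, voiced /b/.
dental: voiceless /t̪/, voiced /d̪/.
alveolar: voiceless /t/, voiced /d/.
palatal: voiceless —, voiced /ɟ/.
The palatal row has no voiceless member, so the gap is the voiceless palatal stop /c/.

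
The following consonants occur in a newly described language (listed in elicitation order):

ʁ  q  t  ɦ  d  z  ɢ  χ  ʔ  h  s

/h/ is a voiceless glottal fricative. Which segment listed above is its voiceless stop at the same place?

/ʔ/

The voiceless stop at the same place is a voiceless glottal stop — in this inventory, /ʔ/.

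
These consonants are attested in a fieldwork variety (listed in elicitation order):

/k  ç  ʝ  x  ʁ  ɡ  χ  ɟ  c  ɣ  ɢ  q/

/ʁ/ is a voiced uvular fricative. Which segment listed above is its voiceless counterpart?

/χ/

The voiceless counterpart is a voiceless uvular fricative — in this inventory, /χ/.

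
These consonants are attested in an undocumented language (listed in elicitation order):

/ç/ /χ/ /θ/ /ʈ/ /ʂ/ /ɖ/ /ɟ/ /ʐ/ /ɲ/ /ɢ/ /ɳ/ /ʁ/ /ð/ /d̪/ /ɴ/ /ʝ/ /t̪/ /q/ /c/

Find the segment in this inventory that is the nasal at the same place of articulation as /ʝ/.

/ɲ/

/ʝ/ is a voiced palatal fricative.
The nasal at the same place is a palatal nasal — in this inventory, /ɲ/.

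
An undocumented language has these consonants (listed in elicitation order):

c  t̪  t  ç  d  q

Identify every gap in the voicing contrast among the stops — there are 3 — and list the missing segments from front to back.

/d̪/, /ɟ/, /ɢ/

place of articulation  voiceless  voiced  
dental            t̪        —       
alveolar          t         d       
palatal           c         —       
uvular            q         —       
Gaps, from front to back: dental lacks voiced (/d̪/); palatal lacks voiced (/ɟ/); uvular lacks voiced (/ɢ/).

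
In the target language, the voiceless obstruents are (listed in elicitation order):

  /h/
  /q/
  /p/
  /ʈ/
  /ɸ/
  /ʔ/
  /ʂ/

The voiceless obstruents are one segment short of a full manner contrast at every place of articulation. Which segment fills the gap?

bilabial: stop /p/, fricative /ɸ/.
retroflex: stop /ʈ/, fricative /ʂ/.
uvular: stop /q/, fricative —.
glottal: stop /ʔ/, fricative /h/.
The uvular row has no fricative member, so the gap is the uvular fricative /χ/.

/χ/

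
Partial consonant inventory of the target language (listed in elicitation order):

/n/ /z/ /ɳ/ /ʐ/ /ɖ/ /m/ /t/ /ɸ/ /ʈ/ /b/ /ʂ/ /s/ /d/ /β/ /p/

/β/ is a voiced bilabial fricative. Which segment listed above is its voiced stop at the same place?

The voiced stop at the same place is a voiced bilabial stop — in this inventory, /b/.

/b/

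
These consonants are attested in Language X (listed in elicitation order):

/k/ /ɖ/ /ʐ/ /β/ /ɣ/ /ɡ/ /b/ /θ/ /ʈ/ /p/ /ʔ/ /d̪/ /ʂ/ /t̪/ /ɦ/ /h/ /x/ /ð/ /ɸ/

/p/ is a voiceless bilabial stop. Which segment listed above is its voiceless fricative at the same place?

/ɸ/

The voiceless fricative at the same place is a voiceless bilabial fricative — in this inventory, /ɸ/.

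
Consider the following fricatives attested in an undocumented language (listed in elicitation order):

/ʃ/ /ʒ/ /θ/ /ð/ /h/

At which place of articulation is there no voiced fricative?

place of articulation  voiceless  voiced  
dental            θ         ð       
postalveolar      ʃ         ʒ       
glottal           h         —       
Every place of articulation has a voiced member except glottal, where /ɦ/ would be expected.

glottal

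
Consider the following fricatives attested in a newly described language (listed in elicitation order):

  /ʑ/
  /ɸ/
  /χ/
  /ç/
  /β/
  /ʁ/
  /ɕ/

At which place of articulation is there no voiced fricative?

place of articulation  voiceless  voiced  
bilabial          ɸ         β       
alveolo-palatal   ɕ         ʑ       
palatal           ç         —       
uvular            χ         ʁ       
Every place of articulation has a voiced member except palatal, where /ʝ/ would be expected.

palatal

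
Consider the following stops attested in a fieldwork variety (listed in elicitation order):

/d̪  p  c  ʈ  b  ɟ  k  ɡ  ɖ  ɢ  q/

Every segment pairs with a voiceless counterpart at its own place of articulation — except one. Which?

/d̪/

Bilabial: /p/ ~ /b/
Retroflex: /ʈ/ ~ /ɖ/
Palatal: /c/ ~ /ɟ/
Velar: /k/ ~ /ɡ/
Uvular: /q/ ~ /ɢ/
Dental: only /d̪/ (voiced); no voiceless partner.
So /d̪/ is the unpaired segment.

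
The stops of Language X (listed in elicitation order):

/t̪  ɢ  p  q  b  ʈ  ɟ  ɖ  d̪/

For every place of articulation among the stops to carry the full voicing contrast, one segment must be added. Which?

/c/

place of articulation  voiceless  voiced  
bilabial          p         b       
dental            t̪        d̪      
retroflex         ʈ         ɖ       
palatal           —         ɟ       
uvular            q         ɢ       
The palatal row has no voiceless member, so the gap is the voiceless palatal stop /c/.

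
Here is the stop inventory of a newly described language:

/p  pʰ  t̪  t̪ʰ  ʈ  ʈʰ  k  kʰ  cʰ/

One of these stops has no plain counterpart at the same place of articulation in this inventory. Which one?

Bilabial: /p/ ~ /pʰ/
Dental: /t̪/ ~ /t̪ʰ/
Retroflex: /ʈ/ ~ /ʈʰ/
Velar: /k/ ~ /kʰ/
Palatal: only /cʰ/ (aspirated); no plain partner.
So /cʰ/ is the unpaired segment.

/cʰ/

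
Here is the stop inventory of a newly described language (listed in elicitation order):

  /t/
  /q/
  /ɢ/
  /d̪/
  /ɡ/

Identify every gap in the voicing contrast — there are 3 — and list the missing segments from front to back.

/t̪/, /d/, /k/

dental: voiceless —, voiced /d̪/.
alveolar: voiceless /t/, voiced —.
velar: voiceless —, voiced /ɡ/.
uvular: voiceless /q/, voiced /ɢ/.
Gaps, from front to back: dental lacks voiceless (/t̪/); alveolar lacks voiced (/d/); velar lacks voiceless (/k/).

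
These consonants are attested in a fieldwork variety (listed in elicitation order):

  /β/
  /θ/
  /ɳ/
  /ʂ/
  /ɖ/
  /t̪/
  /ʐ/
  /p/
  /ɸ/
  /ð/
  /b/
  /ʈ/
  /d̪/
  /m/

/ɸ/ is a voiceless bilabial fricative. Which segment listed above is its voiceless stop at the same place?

The voiceless stop at the same place is a voiceless bilabial stop — in this inventory, /p/.

/p/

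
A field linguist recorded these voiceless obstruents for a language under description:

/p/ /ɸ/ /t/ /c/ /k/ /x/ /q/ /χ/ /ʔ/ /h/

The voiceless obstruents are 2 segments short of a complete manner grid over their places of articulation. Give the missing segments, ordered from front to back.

/s/, /ç/

Stop: /p/ (bilabial), /t/ (alveolar), /c/ (palatal), /k/ (velar), /q/ (uvular), /ʔ/ (glottal).
Fricative: /ɸ/ (bilabial), /x/ (velar), /χ/ (uvular), /h/ (glottal).
Gaps, from front to back: alveolar lacks fricative (/s/); palatal lacks fricative (/ç/).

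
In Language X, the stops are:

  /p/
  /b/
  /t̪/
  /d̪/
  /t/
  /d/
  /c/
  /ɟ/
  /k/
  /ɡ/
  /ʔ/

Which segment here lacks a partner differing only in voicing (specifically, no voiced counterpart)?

Bilabial: /p/ ~ /b/
Dental: /t̪/ ~ /d̪/
Alveolar: /t/ ~ /d/
Palatal: /c/ ~ /ɟ/
Velar: /k/ ~ /ɡ/
Glottal: only /ʔ/ (voiceless); no voiced partner.
So /ʔ/ is the unpaired segment.

/ʔ/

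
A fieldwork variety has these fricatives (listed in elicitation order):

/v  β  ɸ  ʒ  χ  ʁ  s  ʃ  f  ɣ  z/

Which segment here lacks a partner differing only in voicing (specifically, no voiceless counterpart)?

/ɣ/

Bilabial: /ɸ/ ~ /β/
Labiodental: /f/ ~ /v/
Alveolar: /s/ ~ /z/
Postalveolar: /ʃ/ ~ /ʒ/
Uvular: /χ/ ~ /ʁ/
Velar: only /ɣ/ (voiced); no voiceless partner.
So /ɣ/ is the unpaired segment.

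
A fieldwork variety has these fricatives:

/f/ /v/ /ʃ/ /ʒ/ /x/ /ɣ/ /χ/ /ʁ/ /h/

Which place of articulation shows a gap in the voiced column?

glottal

Voiceless: /f/ (labiodental), /ʃ/ (postalveolar), /x/ (velar), /χ/ (uvular), /h/ (glottal).
Voiced: /v/ (labiodental), /ʒ/ (postalveolar), /ɣ/ (velar), /ʁ/ (uvular).
Every place of articulation has a voiced member except glottal, where /ɦ/ would be expected.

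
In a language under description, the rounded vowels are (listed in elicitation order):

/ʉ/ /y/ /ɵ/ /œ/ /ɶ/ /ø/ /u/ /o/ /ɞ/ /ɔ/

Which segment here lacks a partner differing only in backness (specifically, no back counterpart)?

/ɶ/

High: /y/ ~ /ʉ/ ~ /u/
High-mid: /ø/ ~ /ɵ/ ~ /o/
Low-mid: /œ/ ~ /ɞ/ ~ /ɔ/
Low: only /ɶ/ (front); no back partner.
So /ɶ/ is the unpaired segment.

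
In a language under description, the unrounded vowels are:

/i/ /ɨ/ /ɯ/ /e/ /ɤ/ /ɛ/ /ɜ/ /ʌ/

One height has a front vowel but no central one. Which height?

height            front     central   back    
high              i         ɨ         ɯ       
high-mid          e         —         ɤ       
low-mid           ɛ         ɜ         ʌ       
Every height has a central member except high-mid, where /ɘ/ would be expected.

high-mid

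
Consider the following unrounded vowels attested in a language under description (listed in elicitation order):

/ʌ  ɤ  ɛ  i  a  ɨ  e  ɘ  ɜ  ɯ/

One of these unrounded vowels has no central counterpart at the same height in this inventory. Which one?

High: /i/ ~ /ɨ/ ~ /ɯ/
High-mid: /e/ ~ /ɘ/ ~ /ɤ/
Low-mid: /ɛ/ ~ /ɜ/ ~ /ʌ/
Low: only /a/ (front); no central partner.
So /a/ is the unpaired segment.

/a/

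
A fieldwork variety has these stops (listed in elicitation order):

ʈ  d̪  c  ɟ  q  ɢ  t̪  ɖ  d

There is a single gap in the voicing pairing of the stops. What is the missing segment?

/t/

place of articulation  voiceless  voiced  
dental            t̪        d̪      
alveolar          —         d       
retroflex         ʈ         ɖ       
palatal           c         ɟ       
uvular            q         ɢ       
The alveolar row has no voiceless member, so the gap is the voiceless alveolar stop /t/.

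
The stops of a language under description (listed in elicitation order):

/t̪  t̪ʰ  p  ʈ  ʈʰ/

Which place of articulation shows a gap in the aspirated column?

Plain: /p/ (bilabial), /t̪/ (dental), /ʈ/ (retroflex).
Aspirated: /t̪ʰ/ (dental), /ʈʰ/ (retroflex).
Every place of articulation has an aspirated member except bilabial, where /pʰ/ would be expected.

bilabial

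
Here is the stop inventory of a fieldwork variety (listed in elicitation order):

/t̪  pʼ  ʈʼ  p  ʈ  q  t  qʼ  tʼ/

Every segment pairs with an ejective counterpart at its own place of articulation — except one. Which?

/t̪/

Bilabial: /p/ ~ /pʼ/
Alveolar: /t/ ~ /tʼ/
Retroflex: /ʈ/ ~ /ʈʼ/
Uvular: /q/ ~ /qʼ/
Dental: only /t̪/ (plain); no ejective partner.
So /t̪/ is the unpaired segment.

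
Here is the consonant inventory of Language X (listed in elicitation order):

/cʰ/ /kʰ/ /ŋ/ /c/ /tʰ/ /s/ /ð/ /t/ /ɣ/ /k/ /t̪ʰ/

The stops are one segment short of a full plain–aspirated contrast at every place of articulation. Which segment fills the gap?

/t̪/

place of articulation  plain     aspirated
dental            —         t̪ʰ     
alveolar          t         tʰ      
palatal           c         cʰ      
velar             k         kʰ      
The dental row has no plain member, so the gap is the plain dental stop /t̪/.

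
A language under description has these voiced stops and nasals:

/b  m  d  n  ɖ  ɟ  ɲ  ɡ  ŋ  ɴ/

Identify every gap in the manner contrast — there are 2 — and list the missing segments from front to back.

/ɳ/, /ɢ/

Oral stop: /b/ (bilabial), /d/ (alveolar), /ɖ/ (retroflex), /ɟ/ (palatal), /ɡ/ (velar).
Nasal: /m/ (bilabial), /n/ (alveolar), /ɲ/ (palatal), /ŋ/ (velar), /ɴ/ (uvular).
Gaps, from front to back: retroflex lacks nasal (/ɳ/); uvular lacks oral stop (/ɢ/).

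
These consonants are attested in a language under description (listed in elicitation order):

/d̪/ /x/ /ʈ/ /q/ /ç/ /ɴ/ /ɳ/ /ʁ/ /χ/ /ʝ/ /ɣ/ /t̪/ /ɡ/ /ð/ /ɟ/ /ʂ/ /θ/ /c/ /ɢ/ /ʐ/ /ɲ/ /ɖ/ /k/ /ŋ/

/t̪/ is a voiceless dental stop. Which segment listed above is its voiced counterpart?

/d̪/

The voiced counterpart is a voiced dental stop — in this inventory, /d̪/.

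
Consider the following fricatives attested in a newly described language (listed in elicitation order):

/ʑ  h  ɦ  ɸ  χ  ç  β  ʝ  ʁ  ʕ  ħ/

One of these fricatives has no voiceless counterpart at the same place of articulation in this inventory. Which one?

Bilabial: /ɸ/ ~ /β/
Palatal: /ç/ ~ /ʝ/
Uvular: /χ/ ~ /ʁ/
Pharyngeal: /ħ/ ~ /ʕ/
Glottal: /h/ ~ /ɦ/
Alveolo-palatal: only /ʑ/ (voiced); no voiceless partner.
So /ʑ/ is the unpaired segment.

/ʑ/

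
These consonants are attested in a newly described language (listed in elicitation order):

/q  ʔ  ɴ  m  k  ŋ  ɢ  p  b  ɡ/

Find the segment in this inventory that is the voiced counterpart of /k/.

/ɡ/

/k/ is a voiceless velar stop.
The voiced counterpart is a voiced velar stop — in this inventory, /ɡ/.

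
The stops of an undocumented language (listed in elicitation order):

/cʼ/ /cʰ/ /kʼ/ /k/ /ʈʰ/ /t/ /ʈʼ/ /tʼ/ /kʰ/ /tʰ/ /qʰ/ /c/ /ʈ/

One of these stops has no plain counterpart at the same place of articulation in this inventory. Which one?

Alveolar: /t/ ~ /tʰ/ ~ /tʼ/
Retroflex: /ʈ/ ~ /ʈʰ/ ~ /ʈʼ/
Palatal: /c/ ~ /cʰ/ ~ /cʼ/
Velar: /k/ ~ /kʰ/ ~ /kʼ/
Uvular: only /qʰ/ (aspirated); no plain partner.
So /qʰ/ is the unpaired segment.

/qʰ/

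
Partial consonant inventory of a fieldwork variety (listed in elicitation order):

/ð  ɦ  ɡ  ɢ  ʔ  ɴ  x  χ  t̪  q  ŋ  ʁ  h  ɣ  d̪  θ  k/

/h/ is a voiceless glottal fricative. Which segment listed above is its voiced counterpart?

/ɦ/

The voiced counterpart is a voiced glottal fricative — in this inventory, /ɦ/.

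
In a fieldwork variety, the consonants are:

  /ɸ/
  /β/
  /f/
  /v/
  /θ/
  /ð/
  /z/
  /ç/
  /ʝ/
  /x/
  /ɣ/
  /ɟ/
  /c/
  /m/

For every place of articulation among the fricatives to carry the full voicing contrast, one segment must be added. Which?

/s/

place of articulation  voiceless  voiced  
bilabial          ɸ         β       
labiodental       f         v       
dental            θ         ð       
alveolar          —         z       
palatal           ç         ʝ       
velar             x         ɣ       
The alveolar row has no voiceless member, so the gap is the voiceless alveolar fricative /s/.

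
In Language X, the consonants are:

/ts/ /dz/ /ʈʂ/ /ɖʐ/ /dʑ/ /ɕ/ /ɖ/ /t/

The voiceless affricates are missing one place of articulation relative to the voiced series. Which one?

alveolo-palatal

place of articulation  voiceless  voiced  
alveolar          ts        dz      
retroflex         ʈʂ        ɖʐ      
alveolo-palatal   —         dʑ      
Every place of articulation has a voiceless member except alveolo-palatal, where /tɕ/ would be expected.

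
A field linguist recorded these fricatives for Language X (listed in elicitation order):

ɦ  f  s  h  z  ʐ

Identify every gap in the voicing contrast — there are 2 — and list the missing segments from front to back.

place of articulation  voiceless  voiced  
labiodental       f         —       
alveolar          s         z       
retroflex         —         ʐ       
glottal           h         ɦ       
Gaps, from front to back: labiodental lacks voiced (/v/); retroflex lacks voiceless (/ʂ/).

/v/, /ʂ/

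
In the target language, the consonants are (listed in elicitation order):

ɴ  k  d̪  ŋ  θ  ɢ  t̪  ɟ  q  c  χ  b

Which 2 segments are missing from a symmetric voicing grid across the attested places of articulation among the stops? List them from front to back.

/p/, /ɡ/

Voiceless: /t̪/ (dental), /c/ (palatal), /k/ (velar), /q/ (uvular).
Voiced: /b/ (bilabial), /d̪/ (dental), /ɟ/ (palatal), /ɢ/ (uvular).
Gaps, from front to back: bilabial lacks voiceless (/p/); velar lacks voiced (/ɡ/).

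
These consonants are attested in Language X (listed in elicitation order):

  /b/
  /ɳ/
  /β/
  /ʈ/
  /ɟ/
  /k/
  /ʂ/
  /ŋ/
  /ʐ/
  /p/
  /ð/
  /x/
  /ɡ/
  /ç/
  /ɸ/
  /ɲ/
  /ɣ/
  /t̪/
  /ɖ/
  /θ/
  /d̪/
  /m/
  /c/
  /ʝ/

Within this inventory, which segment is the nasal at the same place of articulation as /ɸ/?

/m/

/ɸ/ is a voiceless bilabial fricative.
The nasal at the same place is a bilabial nasal — in this inventory, /m/.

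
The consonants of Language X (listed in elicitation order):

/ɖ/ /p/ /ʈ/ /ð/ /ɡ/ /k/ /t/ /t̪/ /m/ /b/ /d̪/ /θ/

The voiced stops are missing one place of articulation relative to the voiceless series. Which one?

alveolar

place of articulation  voiceless  voiced  
bilabial          p         b       
dental            t̪        d̪      
alveolar          t         —       
retroflex         ʈ         ɖ       
velar             k         ɡ       
Every place of articulation has a voiced member except alveolar, where /d/ would be expected.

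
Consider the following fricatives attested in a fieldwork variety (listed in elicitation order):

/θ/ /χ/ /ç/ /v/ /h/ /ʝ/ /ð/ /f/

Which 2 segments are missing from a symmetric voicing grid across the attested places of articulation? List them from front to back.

/ʁ/, /ɦ/

labiodental: voiceless /f/, voiced /v/.
dental: voiceless /θ/, voiced /ð/.
palatal: voiceless /ç/, voiced /ʝ/.
uvular: voiceless /χ/, voiced —.
glottal: voiceless /h/, voiced —.
Gaps, from front to back: uvular lacks voiced (/ʁ/); glottal lacks voiced (/ɦ/).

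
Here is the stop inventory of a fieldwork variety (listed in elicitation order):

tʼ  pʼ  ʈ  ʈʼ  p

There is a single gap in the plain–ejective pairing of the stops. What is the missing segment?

/t/

Plain: /p/ (bilabial), /ʈ/ (retroflex).
Ejective: /pʼ/ (bilabial), /tʼ/ (alveolar), /ʈʼ/ (retroflex).
The alveolar row has no plain member, so the gap is the plain alveolar stop /t/.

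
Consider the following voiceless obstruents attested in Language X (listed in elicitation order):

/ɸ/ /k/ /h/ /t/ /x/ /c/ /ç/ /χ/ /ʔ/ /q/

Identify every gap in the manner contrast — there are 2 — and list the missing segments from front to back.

/p/, /s/

place of articulation  stop      fricative
bilabial          —         ɸ       
alveolar          t         —       
palatal           c         ç       
velar             k         x       
uvular            q         χ       
glottal           ʔ         h       
Gaps, from front to back: bilabial lacks stop (/p/); alveolar lacks fricative (/s/).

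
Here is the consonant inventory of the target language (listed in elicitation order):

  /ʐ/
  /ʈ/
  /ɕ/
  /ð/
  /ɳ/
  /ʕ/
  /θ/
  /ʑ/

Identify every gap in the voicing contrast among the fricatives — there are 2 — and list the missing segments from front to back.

/ʂ/, /ħ/

dental: voiceless /θ/, voiced /ð/.
retroflex: voiceless —, voiced /ʐ/.
alveolo-palatal: voiceless /ɕ/, voiced /ʑ/.
pharyngeal: voiceless —, voiced /ʕ/.
Gaps, from front to back: retroflex lacks voiceless (/ʂ/); pharyngeal lacks voiceless (/ħ/).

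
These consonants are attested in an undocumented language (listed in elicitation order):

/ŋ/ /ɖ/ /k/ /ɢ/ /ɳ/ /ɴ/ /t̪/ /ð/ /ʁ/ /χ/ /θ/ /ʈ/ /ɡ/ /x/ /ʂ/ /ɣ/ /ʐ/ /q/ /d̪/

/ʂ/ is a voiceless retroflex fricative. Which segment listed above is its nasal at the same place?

/ɳ/

The nasal at the same place is a retroflex nasal — in this inventory, /ɳ/.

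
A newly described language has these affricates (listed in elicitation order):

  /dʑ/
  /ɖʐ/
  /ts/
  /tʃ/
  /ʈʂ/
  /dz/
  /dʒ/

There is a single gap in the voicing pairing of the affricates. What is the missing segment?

/tɕ/

place of articulation  voiceless  voiced  
alveolar          ts        dz      
postalveolar      tʃ        dʒ      
retroflex         ʈʂ        ɖʐ      
alveolo-palatal   —         dʑ      
The alveolo-palatal row has no voiceless member, so the gap is the voiceless alveolo-palatal affricate /tɕ/.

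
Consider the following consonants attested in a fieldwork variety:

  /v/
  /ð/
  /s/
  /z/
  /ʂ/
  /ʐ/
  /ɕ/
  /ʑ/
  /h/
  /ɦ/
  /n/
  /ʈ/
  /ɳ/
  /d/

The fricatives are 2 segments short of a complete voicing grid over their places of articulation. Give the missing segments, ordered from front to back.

/f/, /θ/

place of articulation  voiceless  voiced  
labiodental       —         v       
dental            —         ð       
alveolar          s         z       
retroflex         ʂ         ʐ       
alveolo-palatal   ɕ         ʑ       
glottal           h         ɦ       
Gaps, from front to back: labiodental lacks voiceless (/f/); dental lacks voiceless (/θ/).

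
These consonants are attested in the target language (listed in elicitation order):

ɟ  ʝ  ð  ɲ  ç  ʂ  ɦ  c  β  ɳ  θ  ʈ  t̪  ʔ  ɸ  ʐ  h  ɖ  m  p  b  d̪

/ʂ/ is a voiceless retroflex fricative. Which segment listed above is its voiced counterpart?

/ʐ/

The voiced counterpart is a voiced retroflex fricative — in this inventory, /ʐ/.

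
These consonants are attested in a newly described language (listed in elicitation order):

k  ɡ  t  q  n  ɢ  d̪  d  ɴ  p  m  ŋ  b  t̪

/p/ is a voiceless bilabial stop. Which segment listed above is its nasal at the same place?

/m/

The nasal at the same place is a bilabial nasal — in this inventory, /m/.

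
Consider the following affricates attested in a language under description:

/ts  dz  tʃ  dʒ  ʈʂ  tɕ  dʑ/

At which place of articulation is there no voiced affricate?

retroflex

Voiceless: /ts/ (alveolar), /tʃ/ (postalveolar), /ʈʂ/ (retroflex), /tɕ/ (alveolo-palatal).
Voiced: /dz/ (alveolar), /dʒ/ (postalveolar), /dʑ/ (alveolo-palatal).
Every place of articulation has a voiced member except retroflex, where /ɖʐ/ would be expected.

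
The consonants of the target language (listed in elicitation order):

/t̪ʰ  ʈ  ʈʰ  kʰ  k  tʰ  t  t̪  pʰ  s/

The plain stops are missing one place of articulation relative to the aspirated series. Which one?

bilabial

bilabial: plain —, aspirated /pʰ/.
dental: plain /t̪/, aspirated /t̪ʰ/.
alveolar: plain /t/, aspirated /tʰ/.
retroflex: plain /ʈ/, aspirated /ʈʰ/.
velar: plain /k/, aspirated /kʰ/.
Every place of articulation has a plain member except bilabial, where /p/ would be expected.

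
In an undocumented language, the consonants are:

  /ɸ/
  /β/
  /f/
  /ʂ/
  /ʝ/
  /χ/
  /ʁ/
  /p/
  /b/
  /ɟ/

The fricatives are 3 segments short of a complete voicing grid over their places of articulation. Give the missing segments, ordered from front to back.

place of articulation  voiceless  voiced  
bilabial          ɸ         β       
labiodental       f         —       
retroflex         ʂ         —       
palatal           —         ʝ       
uvular            χ         ʁ       
Gaps, from front to back: labiodental lacks voiced (/v/); retroflex lacks voiced (/ʐ/); palatal lacks voiceless (/ç/).

/v/, /ʐ/, /ç/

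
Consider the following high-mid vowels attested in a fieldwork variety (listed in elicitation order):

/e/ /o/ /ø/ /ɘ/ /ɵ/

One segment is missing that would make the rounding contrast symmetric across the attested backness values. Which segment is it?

/ɤ/

Unrounded: /e/ (front), /ɘ/ (central).
Rounded: /ø/ (front), /ɵ/ (central), /o/ (back).
The back row has no unrounded member, so the gap is the back unrounded vowel /ɤ/.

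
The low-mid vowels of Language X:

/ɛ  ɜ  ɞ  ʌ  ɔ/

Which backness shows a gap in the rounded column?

Unrounded: /ɛ/ (front), /ɜ/ (central), /ʌ/ (back).
Rounded: /ɞ/ (central), /ɔ/ (back).
Every backness has a rounded member except front, where /œ/ would be expected.

front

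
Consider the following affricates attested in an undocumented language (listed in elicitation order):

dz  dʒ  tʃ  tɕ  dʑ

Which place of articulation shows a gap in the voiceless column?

alveolar

place of articulation  voiceless  voiced  
alveolar          —         dz      
postalveolar      tʃ        dʒ      
alveolo-palatal   tɕ        dʑ      
Every place of articulation has a voiceless member except alveolar, where /ts/ would be expected.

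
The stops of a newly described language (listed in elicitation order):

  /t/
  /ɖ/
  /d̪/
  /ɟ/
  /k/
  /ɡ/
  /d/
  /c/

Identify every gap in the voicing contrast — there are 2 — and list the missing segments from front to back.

place of articulation  voiceless  voiced  
dental            —         d̪      
alveolar          t         d       
retroflex         —         ɖ       
palatal           c         ɟ       
velar             k         ɡ       
Gaps, from front to back: dental lacks voiceless (/t̪/); retroflex lacks voiceless (/ʈ/).

/t̪/, /ʈ/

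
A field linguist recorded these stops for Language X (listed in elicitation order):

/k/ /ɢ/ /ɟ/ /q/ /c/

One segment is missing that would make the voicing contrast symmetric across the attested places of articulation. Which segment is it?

palatal: voiceless /c/, voiced /ɟ/.
velar: voiceless /k/, voiced —.
uvular: voiceless /q/, voiced /ɢ/.
The velar row has no voiced member, so the gap is the voiced velar stop /ɡ/.

/ɡ/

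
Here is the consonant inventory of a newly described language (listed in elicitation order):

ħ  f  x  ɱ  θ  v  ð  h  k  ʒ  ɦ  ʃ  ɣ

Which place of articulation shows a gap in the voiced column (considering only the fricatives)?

pharyngeal

Voiceless: /f/ (labiodental), /θ/ (dental), /ʃ/ (postalveolar), /x/ (velar), /ħ/ (pharyngeal), /h/ (glottal).
Voiced: /v/ (labiodental), /ð/ (dental), /ʒ/ (postalveolar), /ɣ/ (velar), /ɦ/ (glottal).
Every place of articulation has a voiced member except pharyngeal, where /ʕ/ would be expected.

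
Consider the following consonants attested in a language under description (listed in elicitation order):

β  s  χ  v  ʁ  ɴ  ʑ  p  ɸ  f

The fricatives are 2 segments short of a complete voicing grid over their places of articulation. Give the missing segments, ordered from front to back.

/z/, /ɕ/

bilabial: voiceless /ɸ/, voiced /β/.
labiodental: voiceless /f/, voiced /v/.
alveolar: voiceless /s/, voiced —.
alveolo-palatal: voiceless —, voiced /ʑ/.
uvular: voiceless /χ/, voiced /ʁ/.
Gaps, from front to back: alveolar lacks voiced (/z/); alveolo-palatal lacks voiceless (/ɕ/).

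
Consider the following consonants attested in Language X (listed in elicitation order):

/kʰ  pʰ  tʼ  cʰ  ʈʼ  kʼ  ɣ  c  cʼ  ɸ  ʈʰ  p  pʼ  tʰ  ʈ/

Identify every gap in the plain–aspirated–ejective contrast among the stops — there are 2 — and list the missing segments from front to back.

place of articulation  plain     aspirated  ejective
bilabial          p         pʰ        pʼ      
alveolar          —         tʰ        tʼ      
retroflex         ʈ         ʈʰ        ʈʼ      
palatal           c         cʰ        cʼ      
velar             —         kʰ        kʼ      
Gaps, from front to back: alveolar lacks plain (/t/); velar lacks plain (/k/).

/t/, /k/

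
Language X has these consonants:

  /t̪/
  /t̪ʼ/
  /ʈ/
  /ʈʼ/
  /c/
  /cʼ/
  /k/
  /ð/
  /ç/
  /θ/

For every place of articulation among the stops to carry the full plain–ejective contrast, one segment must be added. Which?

place of articulation  plain     ejective
dental            t̪        t̪ʼ     
retroflex         ʈ         ʈʼ      
palatal           c         cʼ      
velar             k         —       
The velar row has no ejective member, so the gap is the ejective velar stop /kʼ/.

/kʼ/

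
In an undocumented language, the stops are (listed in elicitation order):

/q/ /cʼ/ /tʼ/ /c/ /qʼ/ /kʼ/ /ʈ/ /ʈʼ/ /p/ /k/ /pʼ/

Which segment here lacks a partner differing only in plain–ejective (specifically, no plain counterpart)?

/tʼ/

Bilabial: /p/ ~ /pʼ/
Retroflex: /ʈ/ ~ /ʈʼ/
Palatal: /c/ ~ /cʼ/
Velar: /k/ ~ /kʼ/
Uvular: /q/ ~ /qʼ/
Alveolar: only /tʼ/ (ejective); no plain partner.
So /tʼ/ is the unpaired segment.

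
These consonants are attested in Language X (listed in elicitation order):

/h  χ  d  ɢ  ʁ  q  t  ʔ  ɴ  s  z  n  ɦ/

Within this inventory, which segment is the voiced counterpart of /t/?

/d/

/t/ is a voiceless alveolar stop.
The voiced counterpart is a voiced alveolar stop — in this inventory, /d/.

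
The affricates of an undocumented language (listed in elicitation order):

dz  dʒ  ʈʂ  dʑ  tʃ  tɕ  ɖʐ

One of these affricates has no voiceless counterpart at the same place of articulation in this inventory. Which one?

Postalveolar: /tʃ/ ~ /dʒ/
Retroflex: /ʈʂ/ ~ /ɖʐ/
Alveolo-palatal: /tɕ/ ~ /dʑ/
Alveolar: only /dz/ (voiced); no voiceless partner.
So /dz/ is the unpaired segment.

/dz/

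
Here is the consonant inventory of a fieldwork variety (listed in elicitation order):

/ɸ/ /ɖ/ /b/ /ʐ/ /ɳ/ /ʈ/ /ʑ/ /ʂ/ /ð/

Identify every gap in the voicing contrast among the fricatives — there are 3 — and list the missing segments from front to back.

/β/, /θ/, /ɕ/

place of articulation  voiceless  voiced  
bilabial          ɸ         —       
dental            —         ð       
retroflex         ʂ         ʐ       
alveolo-palatal   —         ʑ       
Gaps, from front to back: bilabial lacks voiced (/β/); dental lacks voiceless (/θ/); alveolo-palatal lacks voiceless (/ɕ/).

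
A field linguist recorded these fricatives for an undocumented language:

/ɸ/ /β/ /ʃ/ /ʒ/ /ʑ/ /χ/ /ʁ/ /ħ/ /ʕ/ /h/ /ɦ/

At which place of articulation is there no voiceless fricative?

place of articulation  voiceless  voiced  
bilabial          ɸ         β       
postalveolar      ʃ         ʒ       
alveolo-palatal   —         ʑ       
uvular            χ         ʁ       
pharyngeal        ħ         ʕ       
glottal           h         ɦ       
Every place of articulation has a voiceless member except alveolo-palatal, where /ɕ/ would be expected.

alveolo-palatal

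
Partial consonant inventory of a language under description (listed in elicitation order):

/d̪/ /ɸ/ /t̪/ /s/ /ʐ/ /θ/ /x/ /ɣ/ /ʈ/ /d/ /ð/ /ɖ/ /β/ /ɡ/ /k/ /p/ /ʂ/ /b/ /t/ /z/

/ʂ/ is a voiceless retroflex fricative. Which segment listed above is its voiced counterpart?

The voiced counterpart is a voiced retroflex fricative — in this inventory, /ʐ/.

/ʐ/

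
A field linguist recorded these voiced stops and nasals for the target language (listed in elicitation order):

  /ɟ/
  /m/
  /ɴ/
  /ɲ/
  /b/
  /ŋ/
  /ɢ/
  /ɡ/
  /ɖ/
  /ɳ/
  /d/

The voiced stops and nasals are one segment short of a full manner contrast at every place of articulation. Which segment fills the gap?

/n/

Oral stop: /b/ (bilabial), /d/ (alveolar), /ɖ/ (retroflex), /ɟ/ (palatal), /ɡ/ (velar), /ɢ/ (uvular).
Nasal: /m/ (bilabial), /ɳ/ (retroflex), /ɲ/ (palatal), /ŋ/ (velar), /ɴ/ (uvular).
The alveolar row has no nasal member, so the gap is the alveolar nasal /n/.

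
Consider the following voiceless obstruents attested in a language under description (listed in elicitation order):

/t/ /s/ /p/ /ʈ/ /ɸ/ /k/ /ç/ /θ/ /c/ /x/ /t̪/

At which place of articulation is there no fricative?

retroflex

place of articulation  stop      fricative
bilabial          p         ɸ       
dental            t̪        θ       
alveolar          t         s       
retroflex         ʈ         —       
palatal           c         ç       
velar             k         x       
Every place of articulation has a fricative member except retroflex, where /ʂ/ would be expected.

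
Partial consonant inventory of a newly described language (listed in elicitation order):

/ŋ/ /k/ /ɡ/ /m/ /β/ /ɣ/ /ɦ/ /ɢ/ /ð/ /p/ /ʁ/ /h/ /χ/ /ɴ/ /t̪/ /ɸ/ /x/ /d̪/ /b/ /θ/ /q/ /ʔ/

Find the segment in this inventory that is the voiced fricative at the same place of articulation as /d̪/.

/ð/

/d̪/ is a voiced dental stop.
The voiced fricative at the same place is a voiced dental fricative — in this inventory, /ð/.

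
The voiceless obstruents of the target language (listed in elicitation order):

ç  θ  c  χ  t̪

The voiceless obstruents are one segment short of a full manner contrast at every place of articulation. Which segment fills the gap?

/q/

place of articulation  stop      fricative
dental            t̪        θ       
palatal           c         ç       
uvular            —         χ       
The uvular row has no stop member, so the gap is the uvular stop /q/.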